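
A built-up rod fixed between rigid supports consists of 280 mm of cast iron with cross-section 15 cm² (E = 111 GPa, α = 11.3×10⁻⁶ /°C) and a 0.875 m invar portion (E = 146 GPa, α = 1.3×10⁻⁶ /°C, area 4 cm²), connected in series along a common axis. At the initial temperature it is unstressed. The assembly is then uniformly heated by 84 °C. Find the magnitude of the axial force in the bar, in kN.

If the supports were absent, the total length change would be Σ αᵢΔT Lᵢ = 11.3×10⁻⁶×84×280 + 1.3×10⁻⁶×84×875 = 0.3613 mm.
Since the ends are fixed, an axial force P builds up, equal in every segment, with P · Σ Lᵢ/(AᵢEᵢ) = δ_free.
The series flexibility is Σ Lᵢ/(AᵢEᵢ) = 280/(1500×111×10³) + 875/(400×146×10³) = 1.666×10⁻⁵ mm/N.
P = 0.3613 / 1.666×10⁻⁵ = 21680 N = 21.68 kN, compressive.

P ≈ 21.7 kN (compressive)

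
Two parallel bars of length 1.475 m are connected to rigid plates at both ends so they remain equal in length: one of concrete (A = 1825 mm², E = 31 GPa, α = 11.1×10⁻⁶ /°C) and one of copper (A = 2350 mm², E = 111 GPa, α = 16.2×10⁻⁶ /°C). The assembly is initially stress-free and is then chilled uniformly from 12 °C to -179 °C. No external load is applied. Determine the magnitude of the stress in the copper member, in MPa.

Both members must finish at the same length. With the larger α, the copper tends to over-contract; the plates restrain it, putting the copper in tension and the concrete in compression. With no external load the two internal forces are equal and opposite, magnitude P.
Compatibility of the two members (thermal + elastic change equal): (α₁ − α₂)ΔT = P·[1/(A₁E₁) + 1/(A₂E₂)].
|α₁ − α₂|·ΔT = 5.1×10⁻⁶ × 191 = 0.0009741.
1/(A₁E₁) + 1/(A₂E₂) = 1/(1825×31×10³) + 1/(2350×111×10³) = 2.151×10⁻⁸ N⁻¹.
So P = 0.0009741 / 2.151×10⁻⁸ = 45.29 kN.
σ_{copper} = P/A₂ = 45290/2350 = 19.27 MPa, tensile.

σ ≈ 19.3 MPa (tensile)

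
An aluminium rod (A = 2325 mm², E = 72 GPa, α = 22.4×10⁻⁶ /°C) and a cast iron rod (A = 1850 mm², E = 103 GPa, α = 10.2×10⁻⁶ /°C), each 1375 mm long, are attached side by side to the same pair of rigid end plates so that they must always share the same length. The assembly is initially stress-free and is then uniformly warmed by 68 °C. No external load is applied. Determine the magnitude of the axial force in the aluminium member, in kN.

Equilibrium of a rigid end plate with no external load gives equal and opposite internal forces ±P in the two members. Since α_{aluminium} > α_{cast iron}, heating drives the aluminium into compression and the cast iron into tension.
Compatibility of the two members (thermal + elastic change equal): (α₁ − α₂)ΔT = P·[1/(A₁E₁) + 1/(A₂E₂)].
|α₁ − α₂|·ΔT = 12.2×10⁻⁶ × 68 = 0.0008296.
1/(A₁E₁) + 1/(A₂E₂) = 1/(2325×72×10³) + 1/(1850×103×10³) = 1.122×10⁻⁸ N⁻¹.
So P = 0.0008296 / 1.122×10⁻⁸ = 73.93 kN.

P ≈ 73.9 kN (compressive in the aluminium)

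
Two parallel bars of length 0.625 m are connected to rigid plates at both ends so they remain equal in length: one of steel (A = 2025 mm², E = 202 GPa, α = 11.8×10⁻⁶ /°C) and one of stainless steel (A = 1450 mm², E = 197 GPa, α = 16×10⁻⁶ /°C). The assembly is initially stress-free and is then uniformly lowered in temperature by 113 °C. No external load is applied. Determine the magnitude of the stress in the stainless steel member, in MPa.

σ ≈ 55.1 MPa (tensile)

Equilibrium of a rigid end plate with no external load gives equal and opposite internal forces ±P in the two members. Since α_{stainless steel} > α_{steel}, cooling drives the stainless steel into tension and the steel into compression.
Compatibility of the two members (thermal + elastic change equal): (α₁ − α₂)ΔT = P·[1/(A₁E₁) + 1/(A₂E₂)].
|α₁ − α₂|·ΔT = 4.2×10⁻⁶ × 113 = 0.0004746.
1/(A₁E₁) + 1/(A₂E₂) = 1/(2025×202×10³) + 1/(1450×197×10³) = 5.945×10⁻⁹ N⁻¹.
P = 0.0004746 / 5.945×10⁻⁹ = 79830 N = 79.83 kN.
σ_{stainless steel} = P/A₂ = 79830/1450 = 55.05 MPa, tensile.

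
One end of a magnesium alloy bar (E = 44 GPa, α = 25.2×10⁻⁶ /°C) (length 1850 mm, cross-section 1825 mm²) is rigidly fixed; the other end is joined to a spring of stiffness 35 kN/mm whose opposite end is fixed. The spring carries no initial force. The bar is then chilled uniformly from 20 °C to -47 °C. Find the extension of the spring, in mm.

δ ≈ 1.73 mm

If the spring were absent the bar would shorten by αΔT L = 25.2×10⁻⁶ × 67 × 1850 = 3.124 mm.
With a force P in the spring, the elastic change of the bar is PL/(AE) and that of the spring is P/k; compatibility requires their sum to equal δ_free.
So P = δ_free / [L/(AE) + 1/k] = 3.124 / [ 1850/(1825×44×10³) + 1/(35×10³) ].
P = 3.124 / 5.161×10⁻⁵ = 60520 N.
Spring extension = P/k = 60520/(35×10³) = 1.729 mm.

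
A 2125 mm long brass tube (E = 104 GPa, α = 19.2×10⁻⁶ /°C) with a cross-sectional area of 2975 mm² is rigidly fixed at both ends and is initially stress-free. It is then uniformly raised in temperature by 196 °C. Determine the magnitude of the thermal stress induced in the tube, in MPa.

With length fixed, the mechanical strain must cancel the thermal strain αΔT = 19.2×10⁻⁶ × 196 = 3763.2×10⁻⁶.
The stress required to suppress this strain is σ = Eε = 104×10³ × 3763.2×10⁻⁶ = 391.4 MPa, compressive since the tube is trying to expand.

σ ≈ 391 MPa (compressive)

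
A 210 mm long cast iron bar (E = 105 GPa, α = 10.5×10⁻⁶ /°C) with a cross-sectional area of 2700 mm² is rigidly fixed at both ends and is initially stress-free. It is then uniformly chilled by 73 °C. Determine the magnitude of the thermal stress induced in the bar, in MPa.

σ ≈ 80.5 MPa (tensile)

With length fixed, the mechanical strain must cancel the thermal strain αΔT = 10.5×10⁻⁶ × 73 = 766.5×10⁻⁶.
Hence σ = E·αΔT = 105×10³ × 766.5×10⁻⁶ = 80.48 MPa, tensile.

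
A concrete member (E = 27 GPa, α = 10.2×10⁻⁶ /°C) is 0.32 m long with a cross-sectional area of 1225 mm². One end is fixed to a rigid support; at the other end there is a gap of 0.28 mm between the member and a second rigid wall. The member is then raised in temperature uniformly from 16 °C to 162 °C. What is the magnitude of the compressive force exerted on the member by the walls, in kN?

P ≈ 20.3 kN

If the wall were absent the member would grow by αΔT L = 10.2×10⁻⁶ × 146 × 320 = 0.4765 mm.
After closing the 0.28 mm clearance, 0.4765 − 0.28 = 0.1965 mm of expansion remains to be suppressed by the wall.
So σ = E(δ_free − g)/L = 27×10³ × 0.1965/320 = 16.58 MPa.
Force on the wall = σA = 16.58 × 1225 mm² = 20.31 kN.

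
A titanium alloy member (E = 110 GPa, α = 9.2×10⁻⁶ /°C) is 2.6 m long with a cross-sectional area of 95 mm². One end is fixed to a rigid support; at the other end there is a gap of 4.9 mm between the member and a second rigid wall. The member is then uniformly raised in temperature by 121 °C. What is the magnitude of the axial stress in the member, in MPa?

If the wall were absent the member would grow by αΔT L = 9.2×10⁻⁶ × 121 × 2600 = 2.894 mm.
This is smaller than the 4.9 mm clearance, so the member expands freely without reaching the stop — the stress is zero.

σ ≈ 0 MPa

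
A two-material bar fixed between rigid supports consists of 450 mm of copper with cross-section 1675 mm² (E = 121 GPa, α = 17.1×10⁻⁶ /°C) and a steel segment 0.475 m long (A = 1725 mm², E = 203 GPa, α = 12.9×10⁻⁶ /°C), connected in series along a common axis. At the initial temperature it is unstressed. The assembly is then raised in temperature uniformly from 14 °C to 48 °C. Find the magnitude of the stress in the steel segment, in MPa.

With the walls removed the bar would change length by δ_free = Σ αᵢΔT Lᵢ = 17.1×10⁻⁶×34×450 + 12.9×10⁻⁶×34×475 = 0.47 mm.
Since the ends are fixed, an axial force P builds up, equal in every segment, with P · Σ Lᵢ/(AᵢEᵢ) = δ_free.
Σ Lᵢ/(AᵢEᵢ) = 450/(1675×121×10³) + 475/(1725×203×10³) = 3.577×10⁻⁶ mm/N.
P = 0.47 / 3.577×10⁻⁶ = 131400 N = 131.4 kN, compressive.
σ_{steel} = P / A = 131400 / 1725 = 76.17 MPa.

σ ≈ 76.2 MPa (compressive)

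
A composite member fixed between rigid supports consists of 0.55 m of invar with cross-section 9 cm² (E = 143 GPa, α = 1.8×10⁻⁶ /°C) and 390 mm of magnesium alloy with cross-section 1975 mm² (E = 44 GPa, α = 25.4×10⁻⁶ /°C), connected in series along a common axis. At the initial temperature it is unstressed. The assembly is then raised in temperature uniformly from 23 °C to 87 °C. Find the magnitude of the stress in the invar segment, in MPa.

If the supports were absent, the total length change would be Σ αᵢΔT Lᵢ = 1.8×10⁻⁶×64×550 + 25.4×10⁻⁶×64×390 = 0.6973 mm.
The walls prevent any net length change, so an axial force P (same in every segment) develops. Compatibility: P · Σ Lᵢ/(AᵢEᵢ) = δ_free.
The series flexibility is Σ Lᵢ/(AᵢEᵢ) = 550/(900×143×10³) + 390/(1975×44×10³) = 8.761×10⁻⁶ mm/N.
So P = 0.6973 / 8.761×10⁻⁶ = 79.59 kN, compressive.
σ_{invar} = P / A = 79590 / 900 = 88.44 MPa.

σ ≈ 88.4 MPa (compressive)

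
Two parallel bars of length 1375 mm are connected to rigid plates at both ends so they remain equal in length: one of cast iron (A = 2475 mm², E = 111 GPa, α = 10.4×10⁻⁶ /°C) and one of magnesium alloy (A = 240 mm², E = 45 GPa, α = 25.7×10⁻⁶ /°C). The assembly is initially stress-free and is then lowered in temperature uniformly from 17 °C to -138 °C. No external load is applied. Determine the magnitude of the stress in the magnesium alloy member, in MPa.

σ ≈ 103 MPa (tensile)

Equilibrium of a rigid end plate with no external load gives equal and opposite internal forces ±P in the two members. Since α_{magnesium alloy} > α_{cast iron}, cooling drives the magnesium alloy into tension and the cast iron into compression.
Equating the net (thermal + elastic) strains gives |α₁ − α₂|·ΔT = P·[1/(A₁E₁) + 1/(A₂E₂)].
|α₁ − α₂|·ΔT = 15.3×10⁻⁶ × 155 = 0.002371.
1/(A₁E₁) + 1/(A₂E₂) = 1/(2475×111×10³) + 1/(240×45×10³) = 9.623×10⁻⁸ N⁻¹.
P = 0.002371 / 9.623×10⁻⁸ = 24640 N = 24.64 kN.
σ_{magnesium alloy} = P/A₂ = 24640/240 = 102.7 MPa, tensile.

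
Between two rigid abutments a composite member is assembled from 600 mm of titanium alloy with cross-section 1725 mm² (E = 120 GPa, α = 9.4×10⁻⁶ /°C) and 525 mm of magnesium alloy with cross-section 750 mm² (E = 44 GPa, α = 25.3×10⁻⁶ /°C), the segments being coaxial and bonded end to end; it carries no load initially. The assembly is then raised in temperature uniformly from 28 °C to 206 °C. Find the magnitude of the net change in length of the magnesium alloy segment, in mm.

With the walls removed the bar would change length by δ_free = Σ αᵢΔT Lᵢ = 9.4×10⁻⁶×178×600 + 25.3×10⁻⁶×178×525 = 3.368 mm.
The walls prevent any net length change, so an axial force P (same in every segment) develops. Compatibility: P · Σ Lᵢ/(AᵢEᵢ) = δ_free.
Σ Lᵢ/(AᵢEᵢ) = 600/(1725×120×10³) + 525/(750×44×10³) = 1.881×10⁻⁵ mm/N.
So P = 3.368 / 1.881×10⁻⁵ = 179.1 kN, compressive.
For the magnesium alloy segment, free thermal change = 25.3×10⁻⁶×178×525 = 2.364 mm and elastic change from P = 179100×525/(750×44×10³) = 2.849 mm; these oppose, so the net change is 0.485 mm (segment shortens).

|ΔL| ≈ 0.485 mm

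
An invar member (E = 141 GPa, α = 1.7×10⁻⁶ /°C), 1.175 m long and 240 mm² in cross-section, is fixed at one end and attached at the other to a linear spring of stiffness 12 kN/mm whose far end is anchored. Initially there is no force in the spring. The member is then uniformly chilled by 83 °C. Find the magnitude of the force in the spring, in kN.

If the spring were absent the member would shorten by αΔT L = 1.7×10⁻⁶ × 83 × 1175 = 0.1658 mm.
Let P be the tensile force in the spring. The member extends elastically by PL/(AE) and the spring stretches by P/k; together these equal δ_free.
So P = δ_free / [L/(AE) + 1/k] = 0.1658 / [ 1175/(240×141×10³) + 1/(12×10³) ].
P = 0.1658 / 0.0001181 = 1404 N.

P ≈ 1.4 kN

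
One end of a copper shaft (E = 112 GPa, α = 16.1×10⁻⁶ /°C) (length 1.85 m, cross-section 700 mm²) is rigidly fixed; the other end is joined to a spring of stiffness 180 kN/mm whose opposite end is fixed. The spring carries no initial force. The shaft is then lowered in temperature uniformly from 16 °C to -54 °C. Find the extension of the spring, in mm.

Free thermal contraction: δ_free = αΔT L = 16.1×10⁻⁶ × 70 × 1850 = 2.085 mm.
With a force P in the spring, the elastic change of the shaft is PL/(AE) and that of the spring is P/k; compatibility requires their sum to equal δ_free.
P [ L/(AE) + 1/k ] = δ_free → P [ 1850/(700×112×10³) + 1/(180×10³) ] = 2.085.
P = 2.085 / 2.915×10⁻⁵ = 71520 N.
Spring extension = P/k = 71520/(180×10³) = 0.3973 mm.

δ ≈ 0.397 mm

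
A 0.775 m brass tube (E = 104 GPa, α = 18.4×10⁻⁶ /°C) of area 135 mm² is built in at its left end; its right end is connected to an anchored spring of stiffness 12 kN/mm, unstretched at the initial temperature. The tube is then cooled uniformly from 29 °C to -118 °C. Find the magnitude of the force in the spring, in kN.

P ≈ 15.1 kN

The unrestrained thermal change is αΔT L = 18.4×10⁻⁶ × 147 × 775 = 2.096 mm.
Let P be the tensile force in the spring. The tube extends elastically by PL/(AE) and the spring stretches by P/k; together these equal δ_free.
So P = δ_free / [L/(AE) + 1/k] = 2.096 / [ 775/(135×104×10³) + 1/(12×10³) ].
P = 2.096 / 0.0001385 = 15130 N.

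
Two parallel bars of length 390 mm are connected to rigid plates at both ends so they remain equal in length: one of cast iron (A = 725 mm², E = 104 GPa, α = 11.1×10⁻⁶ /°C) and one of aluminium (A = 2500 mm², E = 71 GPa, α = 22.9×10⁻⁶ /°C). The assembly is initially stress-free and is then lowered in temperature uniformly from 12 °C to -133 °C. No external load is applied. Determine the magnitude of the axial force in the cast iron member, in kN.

The aluminium has the larger α, so on cooling it would change length more than the cast iron if both were free. The rigid plates force a common final length, so the aluminium is put into tension and the cast iron into compression, with equal and opposite forces P (no external load).
Equating the net (thermal + elastic) strains gives |α₁ − α₂|·ΔT = P·[1/(A₁E₁) + 1/(A₂E₂)].
|α₁ − α₂|·ΔT = 11.8×10⁻⁶ × 145 = 0.001711.
1/(A₁E₁) + 1/(A₂E₂) = 1/(725×104×10³) + 1/(2500×71×10³) = 1.89×10⁻⁸ N⁻¹.
P = 0.001711 / 1.89×10⁻⁸ = 90550 N = 90.55 kN.

P ≈ 90.5 kN (compressive in the cast iron)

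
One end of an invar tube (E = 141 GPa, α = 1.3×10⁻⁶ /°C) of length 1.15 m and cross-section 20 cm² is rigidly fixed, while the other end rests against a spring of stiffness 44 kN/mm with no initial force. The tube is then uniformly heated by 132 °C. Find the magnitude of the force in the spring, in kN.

If the spring were absent the tube would lengthen by αΔT L = 1.3×10⁻⁶ × 132 × 1150 = 0.1973 mm.
Let P be the compressive force at the spring. The tube shortens elastically by PL/(AE) and the spring compresses by P/k; together these equal δ_free.
P [ L/(AE) + 1/k ] = δ_free → P [ 1150/(2000×141×10³) + 1/(44×10³) ] = 0.1973.
P = 0.1973 / 2.681×10⁻⁵ = 7362 N.

P ≈ 7.36 kN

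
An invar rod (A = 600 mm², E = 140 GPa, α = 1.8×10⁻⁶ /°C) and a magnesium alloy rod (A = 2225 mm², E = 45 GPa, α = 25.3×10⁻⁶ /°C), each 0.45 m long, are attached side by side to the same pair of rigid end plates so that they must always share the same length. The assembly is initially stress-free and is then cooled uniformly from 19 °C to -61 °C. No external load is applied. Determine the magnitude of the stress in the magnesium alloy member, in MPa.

The magnesium alloy has the larger α, so on cooling it would change length more than the invar if both were free. The rigid plates force a common final length, so the magnesium alloy is put into tension and the invar into compression, with equal and opposite forces P (no external load).
Equating the net (thermal + elastic) strains gives |α₁ − α₂|·ΔT = P·[1/(A₁E₁) + 1/(A₂E₂)].
|α₁ − α₂|·ΔT = 23.5×10⁻⁶ × 80 = 0.00188.
1/(A₁E₁) + 1/(A₂E₂) = 1/(600×140×10³) + 1/(2225×45×10³) = 2.189×10⁻⁸ N⁻¹.
P = 0.00188 / 2.189×10⁻⁸ = 85880 N = 85.88 kN.
σ_{magnesium alloy} = P/A₂ = 85880/2225 = 38.6 MPa, tensile.

σ ≈ 38.6 MPa (tensile)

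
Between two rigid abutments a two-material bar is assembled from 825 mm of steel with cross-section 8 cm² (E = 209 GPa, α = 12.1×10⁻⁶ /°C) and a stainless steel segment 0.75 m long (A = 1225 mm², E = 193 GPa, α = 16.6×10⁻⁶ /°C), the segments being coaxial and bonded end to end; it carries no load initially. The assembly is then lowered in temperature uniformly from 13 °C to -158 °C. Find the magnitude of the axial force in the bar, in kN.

With the walls removed the bar would change length by δ_free = Σ αᵢΔT Lᵢ = 12.1×10⁻⁶×171×825 + 16.6×10⁻⁶×171×750 = 3.836 mm.
The walls prevent any net length change, so an axial force P (same in every segment) develops. Compatibility: P · Σ Lᵢ/(AᵢEᵢ) = δ_free.
Σ Lᵢ/(AᵢEᵢ) = 825/(800×209×10³) + 750/(1225×193×10³) = 8.106×10⁻⁶ mm/N.
So P = 3.836 / 8.106×10⁻⁶ = 473.2 kN, tensile.

P ≈ 473 kN (tensile)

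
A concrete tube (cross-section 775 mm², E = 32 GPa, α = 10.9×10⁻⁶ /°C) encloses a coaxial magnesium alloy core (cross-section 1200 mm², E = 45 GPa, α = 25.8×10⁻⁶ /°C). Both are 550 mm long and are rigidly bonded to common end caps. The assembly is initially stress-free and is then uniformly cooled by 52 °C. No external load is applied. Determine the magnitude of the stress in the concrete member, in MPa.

σ ≈ 17 MPa (compressive)

The magnesium alloy has the larger α, so on cooling it would change length more than the concrete if both were free. The rigid plates force a common final length, so the magnesium alloy is put into tension and the concrete into compression, with equal and opposite forces P (no external load).
Compatibility of the two members (thermal + elastic change equal): (α₁ − α₂)ΔT = P·[1/(A₁E₁) + 1/(A₂E₂)].
|α₁ − α₂|·ΔT = 14.9×10⁻⁶ × 52 = 0.0007748.
1/(A₁E₁) + 1/(A₂E₂) = 1/(775×32×10³) + 1/(1200×45×10³) = 5.884×10⁻⁸ N⁻¹.
P = 0.0007748 / 5.884×10⁻⁸ = 13170 N = 13.17 kN.
σ_{concrete} = P/A₁ = 13170/775 = 16.99 MPa, compressive.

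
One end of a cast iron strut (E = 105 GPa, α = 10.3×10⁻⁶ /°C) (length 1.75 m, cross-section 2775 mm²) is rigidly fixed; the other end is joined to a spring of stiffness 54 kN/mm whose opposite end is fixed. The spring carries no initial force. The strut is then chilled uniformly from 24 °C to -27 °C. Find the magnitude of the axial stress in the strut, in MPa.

The unrestrained thermal change is αΔT L = 10.3×10⁻⁶ × 51 × 1750 = 0.9193 mm.
Let P be the tensile force in the spring. The strut extends elastically by PL/(AE) and the spring stretches by P/k; together these equal δ_free.
P [ L/(AE) + 1/k ] = δ_free → P [ 1750/(2775×105×10³) + 1/(54×10³) ] = 0.9193.
P = 0.9193 / 2.452×10⁻⁵ = 37480 N.
σ = P/A = 37480/2775 = 13.51 MPa.

σ ≈ 13.5 MPa (tensile)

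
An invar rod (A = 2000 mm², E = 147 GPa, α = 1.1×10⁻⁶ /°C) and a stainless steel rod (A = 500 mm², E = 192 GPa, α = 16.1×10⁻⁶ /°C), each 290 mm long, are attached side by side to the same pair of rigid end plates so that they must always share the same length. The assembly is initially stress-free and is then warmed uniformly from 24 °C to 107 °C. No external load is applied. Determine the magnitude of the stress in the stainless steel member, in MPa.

σ ≈ 180 MPa (compressive)

Both members must finish at the same length. With the larger α, the stainless steel tends to over-expand; the plates restrain it, putting the stainless steel in compression and the invar in tension. With no external load the two internal forces are equal and opposite, magnitude P.
Setting the final lengths equal and cancelling L: (α₁ − α₂)ΔT = P/(A₁E₁) + P/(A₂E₂).
|α₁ − α₂|·ΔT = 15×10⁻⁶ × 83 = 0.001245.
1/(A₁E₁) + 1/(A₂E₂) = 1/(2000×147×10³) + 1/(500×192×10³) = 1.382×10⁻⁸ N⁻¹.
So P = 0.001245 / 1.382×10⁻⁸ = 90.1 kN.
σ_{stainless steel} = P/A₂ = 90100/500 = 180.2 MPa, compressive.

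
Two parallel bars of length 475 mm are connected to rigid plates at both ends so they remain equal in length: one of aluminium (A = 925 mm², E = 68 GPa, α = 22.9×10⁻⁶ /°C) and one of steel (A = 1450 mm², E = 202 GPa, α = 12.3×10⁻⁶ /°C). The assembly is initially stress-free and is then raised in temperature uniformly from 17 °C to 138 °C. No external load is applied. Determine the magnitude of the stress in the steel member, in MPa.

Equilibrium of a rigid end plate with no external load gives equal and opposite internal forces ±P in the two members. Since α_{aluminium} > α_{steel}, heating drives the aluminium into compression and the steel into tension.
Compatibility of the two members (thermal + elastic change equal): (α₁ − α₂)ΔT = P·[1/(A₁E₁) + 1/(A₂E₂)].
|α₁ − α₂|·ΔT = 10.6×10⁻⁶ × 121 = 0.001283.
1/(A₁E₁) + 1/(A₂E₂) = 1/(925×68×10³) + 1/(1450×202×10³) = 1.931×10⁻⁸ N⁻¹.
P = 0.001283 / 1.931×10⁻⁸ = 66410 N = 66.41 kN.
σ_{steel} = P/A₂ = 66410/1450 = 45.8 MPa, tensile.

σ ≈ 45.8 MPa (tensile)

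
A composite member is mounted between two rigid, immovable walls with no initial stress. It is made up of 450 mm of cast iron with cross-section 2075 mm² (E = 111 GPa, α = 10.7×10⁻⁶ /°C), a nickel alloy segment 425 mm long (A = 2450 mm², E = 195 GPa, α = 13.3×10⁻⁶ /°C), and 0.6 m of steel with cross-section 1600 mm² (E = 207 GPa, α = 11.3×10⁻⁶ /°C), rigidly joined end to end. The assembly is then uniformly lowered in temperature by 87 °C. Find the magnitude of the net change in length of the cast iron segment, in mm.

|ΔL| ≈ 0.211 mm

If the supports were absent, the total length change would be Σ αᵢΔT Lᵢ = 10.7×10⁻⁶×87×450 + 13.3×10⁻⁶×87×425 + 11.3×10⁻⁶×87×600 = 1.501 mm.
The walls prevent any net length change, so an axial force P (same in every segment) develops. Compatibility: P · Σ Lᵢ/(AᵢEᵢ) = δ_free.
Σ Lᵢ/(AᵢEᵢ) = 450/(2075×111×10³) + 425/(2450×195×10³) + 600/(1600×207×10³) = 4.655×10⁻⁶ mm/N.
P = 1.501 / 4.655×10⁻⁶ = 322400 N = 322.4 kN, tensile.
For the cast iron segment, free thermal change = 10.7×10⁻⁶×87×450 = 0.4189 mm and elastic change from P = 322400×450/(2075×111×10³) = 0.6298 mm; these oppose, so the net change is 0.211 mm (segment lengthens).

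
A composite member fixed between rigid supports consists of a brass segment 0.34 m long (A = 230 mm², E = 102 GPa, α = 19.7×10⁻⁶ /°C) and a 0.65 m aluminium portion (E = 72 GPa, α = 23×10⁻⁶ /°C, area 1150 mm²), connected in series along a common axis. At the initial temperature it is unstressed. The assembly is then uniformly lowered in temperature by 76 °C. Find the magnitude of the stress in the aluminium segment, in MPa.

If the supports were absent, the total length change would be Σ αᵢΔT Lᵢ = 19.7×10⁻⁶×76×340 + 23×10⁻⁶×76×650 = 1.645 mm.
The walls prevent any net length change, so an axial force P (same in every segment) develops. Compatibility: P · Σ Lᵢ/(AᵢEᵢ) = δ_free.
The series flexibility is Σ Lᵢ/(AᵢEᵢ) = 340/(230×102×10³) + 650/(1150×72×10³) = 2.234×10⁻⁵ mm/N.
P = 1.645 / 2.234×10⁻⁵ = 73640 N = 73.64 kN, tensile.
σ_{aluminium} = P / A = 73640 / 1150 = 64.03 MPa.

σ ≈ 64 MPa (tensile)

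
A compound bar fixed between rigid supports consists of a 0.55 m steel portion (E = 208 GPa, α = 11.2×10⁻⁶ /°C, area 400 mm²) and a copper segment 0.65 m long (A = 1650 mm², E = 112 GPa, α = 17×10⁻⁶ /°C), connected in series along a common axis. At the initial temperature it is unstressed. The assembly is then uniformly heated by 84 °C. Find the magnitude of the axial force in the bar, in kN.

P ≈ 143 kN (compressive)

If the supports were absent, the total length change would be Σ αᵢΔT Lᵢ = 11.2×10⁻⁶×84×550 + 17×10⁻⁶×84×650 = 1.446 mm.
The rigid supports impose zero overall length change; the single axial force P common to all segments must satisfy P Σ Lᵢ/(AᵢEᵢ) = δ_free.
The series flexibility is Σ Lᵢ/(AᵢEᵢ) = 550/(400×208×10³) + 650/(1650×112×10³) = 1.013×10⁻⁵ mm/N.
Hence P = δ_free / Σ(L/AE) = 1.446/1.013×10⁻⁵ = 142.7 kN (compressive).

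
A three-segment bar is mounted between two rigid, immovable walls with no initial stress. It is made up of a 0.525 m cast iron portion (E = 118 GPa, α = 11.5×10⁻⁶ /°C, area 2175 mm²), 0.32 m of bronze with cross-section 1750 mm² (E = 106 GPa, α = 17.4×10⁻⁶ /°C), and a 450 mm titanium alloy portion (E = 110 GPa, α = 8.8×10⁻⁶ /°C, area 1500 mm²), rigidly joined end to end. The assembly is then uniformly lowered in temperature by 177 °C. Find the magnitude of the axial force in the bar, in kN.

P ≈ 424 kN (tensile)

With the walls removed the bar would change length by δ_free = Σ αᵢΔT Lᵢ = 11.5×10⁻⁶×177×525 + 17.4×10⁻⁶×177×320 + 8.8×10⁻⁶×177×450 = 2.755 mm.
The walls prevent any net length change, so an axial force P (same in every segment) develops. Compatibility: P · Σ Lᵢ/(AᵢEᵢ) = δ_free.
Σ Lᵢ/(AᵢEᵢ) = 525/(2175×118×10³) + 320/(1750×106×10³) + 450/(1500×110×10³) = 6.498×10⁻⁶ mm/N.
Hence P = δ_free / Σ(L/AE) = 2.755/6.498×10⁻⁶ = 424 kN (tensile).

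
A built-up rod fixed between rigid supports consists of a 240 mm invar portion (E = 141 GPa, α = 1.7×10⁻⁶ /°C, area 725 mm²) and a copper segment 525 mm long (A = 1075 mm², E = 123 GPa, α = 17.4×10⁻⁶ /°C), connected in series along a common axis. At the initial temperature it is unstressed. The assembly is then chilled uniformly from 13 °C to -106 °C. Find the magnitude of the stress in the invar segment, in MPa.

If the supports were absent, the total length change would be Σ αᵢΔT Lᵢ = 1.7×10⁻⁶×119×240 + 17.4×10⁻⁶×119×525 = 1.136 mm.
The rigid supports impose zero overall length change; the single axial force P common to all segments must satisfy P Σ Lᵢ/(AᵢEᵢ) = δ_free.
Σ Lᵢ/(AᵢEᵢ) = 240/(725×141×10³) + 525/(1075×123×10³) = 6.318×10⁻⁶ mm/N.
P = 1.136 / 6.318×10⁻⁶ = 179700 N = 179.7 kN, tensile.
σ_{invar} = P / A = 179700 / 725 = 247.9 MPa.

σ ≈ 248 MPa (tensile)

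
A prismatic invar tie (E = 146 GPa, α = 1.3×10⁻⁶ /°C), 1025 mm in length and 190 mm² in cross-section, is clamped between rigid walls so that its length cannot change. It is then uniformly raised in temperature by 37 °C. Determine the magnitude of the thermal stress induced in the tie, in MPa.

With length fixed, the mechanical strain must cancel the thermal strain αΔT = 1.3×10⁻⁶ × 37 = 48.1×10⁻⁶.
σ = EαΔT = 146×10³ × 1.3×10⁻⁶ × 37 = 7.023 MPa (compressive; the tie is trying to expand).

σ ≈ 7.02 MPa (compressive)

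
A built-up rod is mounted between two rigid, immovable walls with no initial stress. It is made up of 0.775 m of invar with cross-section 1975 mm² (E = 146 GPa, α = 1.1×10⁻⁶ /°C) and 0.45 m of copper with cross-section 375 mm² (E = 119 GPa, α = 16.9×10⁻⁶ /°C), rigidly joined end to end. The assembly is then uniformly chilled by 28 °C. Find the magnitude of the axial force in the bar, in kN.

P ≈ 18.5 kN (tensile)

If the supports were absent, the total length change would be Σ αᵢΔT Lᵢ = 1.1×10⁻⁶×28×775 + 16.9×10⁻⁶×28×450 = 0.2368 mm.
The rigid supports impose zero overall length change; the single axial force P common to all segments must satisfy P Σ Lᵢ/(AᵢEᵢ) = δ_free.
The series flexibility is Σ Lᵢ/(AᵢEᵢ) = 775/(1975×146×10³) + 450/(375×119×10³) = 1.277×10⁻⁵ mm/N.
So P = 0.2368 / 1.277×10⁻⁵ = 18.54 kN, tensile.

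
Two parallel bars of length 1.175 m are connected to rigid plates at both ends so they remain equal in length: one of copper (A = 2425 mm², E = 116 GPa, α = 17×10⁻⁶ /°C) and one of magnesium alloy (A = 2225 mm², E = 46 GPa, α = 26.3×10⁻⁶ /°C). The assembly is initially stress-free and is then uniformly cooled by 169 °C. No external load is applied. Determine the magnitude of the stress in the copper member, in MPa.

The magnesium alloy has the larger α, so on cooling it would change length more than the copper if both were free. The rigid plates force a common final length, so the magnesium alloy is put into tension and the copper into compression, with equal and opposite forces P (no external load).
Setting the final lengths equal and cancelling L: (α₁ − α₂)ΔT = P/(A₁E₁) + P/(A₂E₂).
|α₁ − α₂|·ΔT = 9.3×10⁻⁶ × 169 = 0.001572.
1/(A₁E₁) + 1/(A₂E₂) = 1/(2425×116×10³) + 1/(2225×46×10³) = 1.333×10⁻⁸ N⁻¹.
So P = 0.001572 / 1.333×10⁻⁸ = 117.9 kN.
σ_{copper} = P/A₁ = 117900/2425 = 48.64 MPa, compressive.

σ ≈ 48.6 MPa (compressive)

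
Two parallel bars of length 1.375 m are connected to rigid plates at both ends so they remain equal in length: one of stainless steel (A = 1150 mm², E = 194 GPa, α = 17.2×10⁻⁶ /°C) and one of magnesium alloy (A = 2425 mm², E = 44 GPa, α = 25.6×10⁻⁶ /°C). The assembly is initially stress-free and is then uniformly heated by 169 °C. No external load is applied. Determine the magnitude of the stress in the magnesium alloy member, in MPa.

The magnesium alloy has the larger α, so on heating it would change length more than the stainless steel if both were free. The rigid plates force a common final length, so the magnesium alloy is put into compression and the stainless steel into tension, with equal and opposite forces P (no external load).
Equating the net (thermal + elastic) strains gives |α₁ − α₂|·ΔT = P·[1/(A₁E₁) + 1/(A₂E₂)].
|α₁ − α₂|·ΔT = 8.4×10⁻⁶ × 169 = 0.00142.
1/(A₁E₁) + 1/(A₂E₂) = 1/(1150×194×10³) + 1/(2425×44×10³) = 1.385×10⁻⁸ N⁻¹.
So P = 0.00142 / 1.385×10⁻⁸ = 102.5 kN.
σ_{magnesium alloy} = P/A₂ = 102500/2425 = 42.25 MPa, compressive.

σ ≈ 42.3 MPa (compressive)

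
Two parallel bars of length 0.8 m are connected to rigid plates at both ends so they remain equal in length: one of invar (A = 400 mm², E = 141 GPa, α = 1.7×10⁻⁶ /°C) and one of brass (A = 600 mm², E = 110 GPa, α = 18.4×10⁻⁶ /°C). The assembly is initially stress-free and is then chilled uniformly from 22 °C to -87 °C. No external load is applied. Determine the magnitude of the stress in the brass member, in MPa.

The brass has the larger α, so on cooling it would change length more than the invar if both were free. The rigid plates force a common final length, so the brass is put into tension and the invar into compression, with equal and opposite forces P (no external load).
Compatibility of the two members (thermal + elastic change equal): (α₁ − α₂)ΔT = P·[1/(A₁E₁) + 1/(A₂E₂)].
|α₁ − α₂|·ΔT = 16.7×10⁻⁶ × 109 = 0.00182.
1/(A₁E₁) + 1/(A₂E₂) = 1/(400×141×10³) + 1/(600×110×10³) = 3.288×10⁻⁸ N⁻¹.
So P = 0.00182 / 3.288×10⁻⁸ = 55.36 kN.
σ_{brass} = P/A₂ = 55360/600 = 92.26 MPa, tensile.

σ ≈ 92.3 MPa (tensile)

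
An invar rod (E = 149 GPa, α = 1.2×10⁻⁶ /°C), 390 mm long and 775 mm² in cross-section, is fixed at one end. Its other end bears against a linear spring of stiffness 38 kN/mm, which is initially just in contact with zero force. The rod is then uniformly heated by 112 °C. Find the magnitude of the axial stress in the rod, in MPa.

The unrestrained thermal change is αΔT L = 1.2×10⁻⁶ × 112 × 390 = 0.05242 mm.
Let P be the compressive force at the spring. The rod shortens elastically by PL/(AE) and the spring compresses by P/k; together these equal δ_free.
P [ L/(AE) + 1/k ] = δ_free → P [ 390/(775×149×10³) + 1/(38×10³) ] = 0.05242.
P = 0.05242 / 2.969×10⁻⁵ = 1765 N.
σ = P/A = 1765/775 = 2.278 MPa.

σ ≈ 2.28 MPa (compressive)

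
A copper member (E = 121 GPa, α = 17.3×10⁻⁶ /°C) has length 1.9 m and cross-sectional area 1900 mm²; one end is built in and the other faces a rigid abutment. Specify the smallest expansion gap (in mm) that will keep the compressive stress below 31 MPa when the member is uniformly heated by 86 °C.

Free expansion if unrestrained: δ_free = αΔT L = 17.3×10⁻⁶ × 86 × 1900 = 2.827 mm.
At the allowable stress the elastic shortening the wall may impose is σL/E = 31 × 1900 / (121×10³) = 0.4868 mm.
So the gap has to take up the difference, g_min = δ_free − σL/E = 2.827 − 0.4868 = 2.34 mm.

g ≈ 2.34 mm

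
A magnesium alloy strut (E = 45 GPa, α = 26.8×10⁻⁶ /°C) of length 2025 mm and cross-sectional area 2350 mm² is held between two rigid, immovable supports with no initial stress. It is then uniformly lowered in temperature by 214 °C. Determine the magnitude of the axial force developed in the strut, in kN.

P ≈ 606 kN (tensile)

The ends cannot move, so σ = EαΔT = 45×10³ × 26.8×10⁻⁶ × 214 = 258.1 MPa.
P = AEαΔT = 2350 × 45×10³ × 26.8×10⁻⁶ × 214 = 606.5 kN (tensile).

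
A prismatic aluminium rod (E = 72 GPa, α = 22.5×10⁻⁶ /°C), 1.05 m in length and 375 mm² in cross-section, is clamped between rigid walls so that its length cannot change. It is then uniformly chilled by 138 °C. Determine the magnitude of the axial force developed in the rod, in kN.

The ends cannot move, so σ = EαΔT = 72×10³ × 22.5×10⁻⁶ × 138 = 223.6 MPa.
Axial force P = σA = 223.6 × 375 = 83830 N = 83.83 kN, tensile.

P ≈ 83.8 kN (tensile)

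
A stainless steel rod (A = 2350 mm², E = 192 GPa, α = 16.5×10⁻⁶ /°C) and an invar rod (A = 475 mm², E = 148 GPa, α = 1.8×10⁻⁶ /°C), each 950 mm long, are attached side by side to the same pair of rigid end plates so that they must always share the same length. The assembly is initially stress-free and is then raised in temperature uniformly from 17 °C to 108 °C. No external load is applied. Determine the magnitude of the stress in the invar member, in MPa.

σ ≈ 171 MPa (tensile)

Equilibrium of a rigid end plate with no external load gives equal and opposite internal forces ±P in the two members. Since α_{stainless steel} > α_{invar}, heating drives the stainless steel into compression and the invar into tension.
Compatibility of the two members (thermal + elastic change equal): (α₁ − α₂)ΔT = P·[1/(A₁E₁) + 1/(A₂E₂)].
|α₁ − α₂|·ΔT = 14.7×10⁻⁶ × 91 = 0.001338.
1/(A₁E₁) + 1/(A₂E₂) = 1/(2350×192×10³) + 1/(475×148×10³) = 1.644×10⁻⁸ N⁻¹.
So P = 0.001338 / 1.644×10⁻⁸ = 81.36 kN.
σ_{invar} = P/A₂ = 81360/475 = 171.3 MPa, tensile.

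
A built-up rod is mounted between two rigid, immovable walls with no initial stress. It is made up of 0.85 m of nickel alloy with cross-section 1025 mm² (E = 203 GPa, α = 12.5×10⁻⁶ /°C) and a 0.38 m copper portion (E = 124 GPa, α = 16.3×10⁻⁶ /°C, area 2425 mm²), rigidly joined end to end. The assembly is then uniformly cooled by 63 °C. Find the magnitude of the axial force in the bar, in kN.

P ≈ 198 kN (tensile)

Free thermal contraction of the whole bar: Σ αᵢΔT Lᵢ = 12.5×10⁻⁶×63×850 + 16.3×10⁻⁶×63×380 = 1.06 mm.
The walls prevent any net length change, so an axial force P (same in every segment) develops. Compatibility: P · Σ Lᵢ/(AᵢEᵢ) = δ_free.
The series flexibility is Σ Lᵢ/(AᵢEᵢ) = 850/(1025×203×10³) + 380/(2425×124×10³) = 5.349×10⁻⁶ mm/N.
Hence P = δ_free / Σ(L/AE) = 1.06/5.349×10⁻⁶ = 198.1 kN (tensile).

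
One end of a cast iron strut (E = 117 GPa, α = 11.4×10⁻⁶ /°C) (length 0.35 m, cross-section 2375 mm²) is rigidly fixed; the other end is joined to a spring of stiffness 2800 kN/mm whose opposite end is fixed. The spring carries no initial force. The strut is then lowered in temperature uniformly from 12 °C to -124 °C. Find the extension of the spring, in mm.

δ ≈ 0.12 mm

If the spring were absent the strut would shorten by αΔT L = 11.4×10⁻⁶ × 136 × 350 = 0.5426 mm.
Let P be the tensile force in the spring. The strut extends elastically by PL/(AE) and the spring stretches by P/k; together these equal δ_free.
So P = δ_free / [L/(AE) + 1/k] = 0.5426 / [ 350/(2375×117×10³) + 1/(2800×10³) ].
P = 0.5426 / 1.617×10⁻⁶ = 335600 N.
Spring extension = P/k = 335600/(2800×10³) = 0.1199 mm.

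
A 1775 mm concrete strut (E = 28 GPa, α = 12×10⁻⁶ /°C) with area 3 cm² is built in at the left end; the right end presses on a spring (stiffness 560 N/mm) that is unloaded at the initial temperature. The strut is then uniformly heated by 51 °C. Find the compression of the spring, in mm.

δ ≈ 0.971 mm

Free thermal expansion: δ_free = αΔT L = 12×10⁻⁶ × 51 × 1775 = 1.086 mm.
With a force P in the spring, the elastic change of the strut is PL/(AE) and that of the spring is P/k; compatibility requires their sum to equal δ_free.
P [ L/(AE) + 1/k ] = δ_free → P [ 1775/(300×28×10³) + 1/(560) ] = 1.086.
P = 1.086 / 0.001997 = 544 N.
Spring compression = P/k = 544/(560) = 0.9714 mm.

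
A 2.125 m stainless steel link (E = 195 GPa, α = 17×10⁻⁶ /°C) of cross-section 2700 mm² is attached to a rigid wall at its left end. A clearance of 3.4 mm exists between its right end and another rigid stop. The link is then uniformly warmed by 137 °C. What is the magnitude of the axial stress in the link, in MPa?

σ ≈ 142 MPa (compressive)

Free thermal elongation = αΔT L = 17×10⁻⁶ × 137 × 2125 = 4.949 mm.
After closing the 3.4 mm clearance, 4.949 − 3.4 = 1.549 mm of expansion remains to be suppressed by the wall.
Compatibility: PL/(AE) = 1.549 mm, so σ = P/A = E × (1.549/2125) = 142.2 MPa.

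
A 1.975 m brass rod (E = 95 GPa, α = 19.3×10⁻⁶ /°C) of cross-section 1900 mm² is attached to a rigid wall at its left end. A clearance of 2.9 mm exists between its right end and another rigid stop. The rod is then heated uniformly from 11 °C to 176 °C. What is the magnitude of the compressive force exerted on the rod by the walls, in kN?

Free thermal elongation = αΔT L = 19.3×10⁻⁶ × 165 × 1975 = 6.289 mm.
The gap closes (δ_free > 2.9 mm) and the wall then resists a further 6.289 − 2.9 = 3.389 mm of expansion.
So σ = E(δ_free − g)/L = 95×10³ × 3.389/1975 = 163 MPa.
Force on the wall = σA = 163 × 1900 mm² = 309.8 kN.

P ≈ 310 kN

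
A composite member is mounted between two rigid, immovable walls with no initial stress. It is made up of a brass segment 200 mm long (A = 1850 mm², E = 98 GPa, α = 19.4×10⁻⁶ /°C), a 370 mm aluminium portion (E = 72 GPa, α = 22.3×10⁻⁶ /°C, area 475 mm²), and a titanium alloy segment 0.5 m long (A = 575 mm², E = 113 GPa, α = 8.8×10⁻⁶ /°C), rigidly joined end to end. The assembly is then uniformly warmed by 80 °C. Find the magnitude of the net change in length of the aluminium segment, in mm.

If the supports were absent, the total length change would be Σ αᵢΔT Lᵢ = 19.4×10⁻⁶×80×200 + 22.3×10⁻⁶×80×370 + 8.8×10⁻⁶×80×500 = 1.322 mm.
The rigid supports impose zero overall length change; the single axial force P common to all segments must satisfy P Σ Lᵢ/(AᵢEᵢ) = δ_free.
The series flexibility is Σ Lᵢ/(AᵢEᵢ) = 200/(1850×98×10³) + 370/(475×72×10³) + 500/(575×113×10³) = 1.962×10⁻⁵ mm/N.
P = 1.322 / 1.962×10⁻⁵ = 67410 N = 67.41 kN, compressive.
For the aluminium segment, free thermal change = 22.3×10⁻⁶×80×370 = 0.6601 mm and elastic change from P = 67410×370/(475×72×10³) = 0.7293 mm; these oppose, so the net change is 0.0693 mm (segment shortens).

|ΔL| ≈ 0.0693 mm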